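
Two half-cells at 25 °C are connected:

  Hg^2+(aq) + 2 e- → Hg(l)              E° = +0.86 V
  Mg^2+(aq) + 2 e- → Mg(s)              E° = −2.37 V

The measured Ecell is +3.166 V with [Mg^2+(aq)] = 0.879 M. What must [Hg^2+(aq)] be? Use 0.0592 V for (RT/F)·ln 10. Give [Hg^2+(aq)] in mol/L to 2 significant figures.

Hg²⁺/Hg is the cathode (higher E°); E°cell = +0.86 − (−2.37) = +3.23 V with n = 2.
Since E = E° − (0.0592/n)·log Q, log Q = n(E° − E)/0.0592 = 2.162.
The balanced reaction is Hg^2+(aq) + Mg(s) → Hg(l) + Mg^2+(aq), so Q = [Mg^2+(aq)] / [Hg^2+(aq)].
Isolating [Hg^2+(aq)] in Q = 10^{2.162} yields log [Hg^2+(aq)] = −2.218, i.e. 0.0061 M.

0.0061 M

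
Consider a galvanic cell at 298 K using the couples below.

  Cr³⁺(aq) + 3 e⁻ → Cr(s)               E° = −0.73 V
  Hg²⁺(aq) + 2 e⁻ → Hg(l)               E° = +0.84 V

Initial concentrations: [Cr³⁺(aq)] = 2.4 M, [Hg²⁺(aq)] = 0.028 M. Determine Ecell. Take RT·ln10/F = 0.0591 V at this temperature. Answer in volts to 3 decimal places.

The Hg²⁺/Hg couple has the more positive E°, so it is the cathode; Cr³⁺/Cr is the anode.
E°cell = +0.84 − (−0.73) = +1.57 V, with n = 6 electrons transferred.
The balanced reaction is 3 Hg²⁺(aq) + 2 Cr(s) → 3 Hg(l) + 2 Cr³⁺(aq), so Q = [Cr³⁺(aq)]^2 / [Hg²⁺(aq)]^3 = 2.62×10^5 and log Q = 5.419.
Applying E = E° − (RT ln10/nF)·log Q gives +1.57 − (0.0591/6)(5.419) = +1.517 V.

+1.517 V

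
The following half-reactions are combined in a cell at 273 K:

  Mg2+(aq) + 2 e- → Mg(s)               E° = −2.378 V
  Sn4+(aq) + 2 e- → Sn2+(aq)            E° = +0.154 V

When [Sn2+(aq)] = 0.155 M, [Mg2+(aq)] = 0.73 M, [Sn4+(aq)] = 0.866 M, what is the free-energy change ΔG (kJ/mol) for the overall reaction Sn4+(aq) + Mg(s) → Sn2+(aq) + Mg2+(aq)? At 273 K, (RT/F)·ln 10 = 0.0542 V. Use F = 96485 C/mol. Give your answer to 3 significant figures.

−493 kJ/mol

E°cell = +0.154 − (−2.378) = +2.532 V; the balanced reaction transfers n = 2 electrons.
Here Q = ([Sn2+(aq)]·[Mg2+(aq)]) / [Sn4+(aq)] = 0.131 (log Q = −0.884), giving E = +2.532 − (0.0542/2)·(−0.884) = +2.5560 V.
Finally ΔG = −nFE = −(2)(96485 C/mol)(+2.5560 V) = −493 kJ/mol.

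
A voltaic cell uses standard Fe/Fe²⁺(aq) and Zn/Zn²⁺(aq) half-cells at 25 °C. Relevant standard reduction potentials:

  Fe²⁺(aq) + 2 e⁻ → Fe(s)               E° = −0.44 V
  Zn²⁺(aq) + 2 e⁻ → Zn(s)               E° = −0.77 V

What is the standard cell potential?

The Fe²⁺/Fe couple has the higher E°, so Fe ion is reduced (cathode) and Zn is oxidized (anode).
E°cell = E°(cathode) − E°(anode) = −0.44 − (−0.77) = +0.33 V.

+0.33 V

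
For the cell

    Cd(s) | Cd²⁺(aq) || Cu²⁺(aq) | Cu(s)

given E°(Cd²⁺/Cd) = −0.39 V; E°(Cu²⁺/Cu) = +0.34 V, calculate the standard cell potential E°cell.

By convention the left-hand electrode in cell notation is the anode (oxidation) and the right-hand electrode is the cathode (reduction).
E°cell = E°(right) − E°(left) = +0.34 − (−0.39) = +0.73 V.

+0.73 V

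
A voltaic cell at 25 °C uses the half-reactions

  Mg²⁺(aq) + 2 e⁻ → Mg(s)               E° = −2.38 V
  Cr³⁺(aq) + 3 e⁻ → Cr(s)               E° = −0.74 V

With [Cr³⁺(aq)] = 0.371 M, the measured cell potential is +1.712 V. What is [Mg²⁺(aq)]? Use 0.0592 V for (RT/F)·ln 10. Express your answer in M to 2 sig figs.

Cr³⁺/Cr is the cathode (higher E°); E°cell = −0.74 − (−2.38) = +1.64 V with n = 6.
Since E = E° − (0.0592/n)·log Q, log Q = n(E° − E)/0.0592 = −7.297.
The balanced reaction is 2 Cr³⁺(aq) + 3 Mg(s) → 2 Cr(s) + 3 Mg²⁺(aq), so Q = [Mg²⁺(aq)]^3 / [Cr³⁺(aq)]^2.
Isolating [Mg²⁺(aq)] in Q = 10^{−7.297} yields log [Mg²⁺(aq)] = −2.719, i.e. 0.0019 M.

0.0019 M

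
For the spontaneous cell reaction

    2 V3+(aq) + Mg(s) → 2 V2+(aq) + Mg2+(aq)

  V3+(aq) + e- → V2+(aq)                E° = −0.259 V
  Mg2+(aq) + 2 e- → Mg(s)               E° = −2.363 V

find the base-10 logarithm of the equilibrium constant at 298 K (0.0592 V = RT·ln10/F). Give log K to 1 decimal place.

The V³⁺/V²⁺ couple is reduced (cathode); E°cell = −0.259 − (−2.363) = +2.104 V with n = 2.
At equilibrium E = 0, so log K = nE°cell / 0.0592 = (2)(+2.104) / 0.0592 = 71.1.

log K = 71.1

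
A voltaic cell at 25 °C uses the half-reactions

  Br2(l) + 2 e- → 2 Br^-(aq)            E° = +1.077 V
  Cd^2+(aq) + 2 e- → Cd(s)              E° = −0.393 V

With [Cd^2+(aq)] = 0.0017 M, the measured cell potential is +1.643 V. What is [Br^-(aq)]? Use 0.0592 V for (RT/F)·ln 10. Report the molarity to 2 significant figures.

0.029 M

Br₂/Br⁻ is the cathode (higher E°); E°cell = +1.077 − (−0.393) = +1.470 V with n = 2.
Rearranging E = E° − (0.0592/n)·log Q gives log Q = 2(+1.470 − (+1.643))/0.0592 = −5.845.
The balanced reaction is Br2(l) + Cd(s) → 2 Br^-(aq) + Cd^2+(aq), so Q = [Br^-(aq)]^2·[Cd^2+(aq)].
Substituting the known concentrations and solving, log [Br^-(aq)] = −1.538 and [Br^-(aq)] = 0.029 M.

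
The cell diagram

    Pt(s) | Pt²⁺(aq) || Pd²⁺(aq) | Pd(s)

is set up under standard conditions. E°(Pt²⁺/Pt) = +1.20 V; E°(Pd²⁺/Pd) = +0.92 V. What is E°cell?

By convention the left-hand electrode in cell notation is the anode (oxidation) and the right-hand electrode is the cathode (reduction).
E°cell = E°(right) − E°(left) = +0.92 − (+1.20) = −0.28 V.
The negative sign shows that, as written, the cell would require an external voltage to drive the reaction.

−0.28 V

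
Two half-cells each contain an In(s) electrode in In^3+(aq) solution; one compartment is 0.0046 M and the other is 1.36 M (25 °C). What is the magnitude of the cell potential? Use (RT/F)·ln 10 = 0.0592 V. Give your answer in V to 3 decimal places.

0.049 V

For a concentration cell E°cell = 0, since both electrodes use the same couple.
The compartment with the higher In^3+(aq) concentration (1.36 M) acts as the cathode; ions are reduced there and produced at the dilute (0.0046 M) anode.
With n = 3, Ecell = −(0.0592/3)·log([dilute]/[conc]) = −(0.0592/3)·log(0.0046/1.36) = +0.049 V.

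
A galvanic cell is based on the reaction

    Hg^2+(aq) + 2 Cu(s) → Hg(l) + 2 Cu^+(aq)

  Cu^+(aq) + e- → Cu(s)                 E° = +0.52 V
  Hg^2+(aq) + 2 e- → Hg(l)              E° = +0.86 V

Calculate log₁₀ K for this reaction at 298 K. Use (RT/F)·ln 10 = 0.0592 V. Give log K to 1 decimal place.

The Hg²⁺/Hg couple is reduced (cathode); E°cell = +0.86 − (+0.52) = +0.34 V with n = 2.
At equilibrium E = 0, so log K = nE°cell / 0.0592 = (2)(+0.34) / 0.0592 = 11.5.

log K = 11.5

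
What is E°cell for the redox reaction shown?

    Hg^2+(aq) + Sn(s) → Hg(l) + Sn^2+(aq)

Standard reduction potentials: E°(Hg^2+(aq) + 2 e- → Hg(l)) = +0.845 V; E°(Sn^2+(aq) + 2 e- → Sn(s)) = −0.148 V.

+0.993 V

In the reaction as written, Hg^2+(aq) is reduced (cathode) and Sn^2+(aq) is produced by oxidation at the anode.
E°cell = E°(cathode) − E°(anode) = +0.845 − (−0.148) = +0.993 V.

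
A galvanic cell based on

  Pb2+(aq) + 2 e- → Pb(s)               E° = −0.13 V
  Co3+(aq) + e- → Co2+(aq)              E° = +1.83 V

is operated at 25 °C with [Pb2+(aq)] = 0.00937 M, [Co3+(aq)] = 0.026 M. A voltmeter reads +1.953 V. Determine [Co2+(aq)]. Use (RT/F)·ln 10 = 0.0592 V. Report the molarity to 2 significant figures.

0.35 M

With Co³⁺/Co²⁺ at the cathode and Pb²⁺/Pb at the anode, E°cell = +1.83 − (−0.13) = +1.96 V (n = 2).
Since E = E° − (0.0592/n)·log Q, log Q = n(E° − E)/0.0592 = 0.236.
Balancing electrons gives 2 Co3+(aq) + Pb(s) → 2 Co2+(aq) + Pb2+(aq); thus Q = ([Co2+(aq)]^2·[Pb2+(aq)]) / [Co3+(aq)]^2.
Isolating [Co2+(aq)] in Q = 10^{0.236} yields log [Co2+(aq)] = −0.453, i.e. 0.35 M.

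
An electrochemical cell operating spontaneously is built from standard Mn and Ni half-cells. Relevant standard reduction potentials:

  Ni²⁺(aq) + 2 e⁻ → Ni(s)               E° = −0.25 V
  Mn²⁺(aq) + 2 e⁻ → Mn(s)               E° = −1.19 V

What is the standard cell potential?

Of the two couples in this cell, the one with the more positive reduction potential is reduced at the cathode: here that is Ni²⁺/Ni (−0.25 V); Mn²⁺/Mn (−1.19 V) is the anode.
E°cell = E°(cathode) − E°(anode) = −0.25 − (−1.19) = +0.94 V.

+0.94 V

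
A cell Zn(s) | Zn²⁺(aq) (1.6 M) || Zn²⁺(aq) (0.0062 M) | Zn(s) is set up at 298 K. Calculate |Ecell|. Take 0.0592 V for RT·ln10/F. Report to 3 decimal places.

0.071 V

For a concentration cell E°cell = 0, since both electrodes use the same couple.
The compartment with the higher Zn²⁺(aq) concentration (1.6 M) acts as the cathode; ions are reduced there and produced at the dilute (0.0062 M) anode.
With n = 2, Ecell = −(0.0592/2)·log([dilute]/[conc]) = −(0.0592/2)·log(0.0062/1.6) = +0.071 V.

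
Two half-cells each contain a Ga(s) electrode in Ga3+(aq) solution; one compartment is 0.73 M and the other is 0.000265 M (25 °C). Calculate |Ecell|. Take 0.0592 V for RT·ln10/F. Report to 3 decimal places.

For a concentration cell E°cell = 0, since both electrodes use the same couple.
The compartment with the higher Ga3+(aq) concentration (0.73 M) acts as the cathode; ions are reduced there and produced at the dilute (0.000265 M) anode.
With n = 3, Ecell = −(0.0592/3)·log([dilute]/[conc]) = −(0.0592/3)·log(0.000265/0.73) = +0.068 V.

0.068 V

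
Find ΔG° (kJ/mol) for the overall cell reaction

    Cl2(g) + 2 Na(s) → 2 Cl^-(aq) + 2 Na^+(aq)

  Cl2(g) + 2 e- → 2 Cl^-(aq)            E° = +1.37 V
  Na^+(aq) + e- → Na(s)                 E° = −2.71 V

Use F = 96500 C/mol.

−787 kJ/mol

In the reaction as written Cl2(g) is reduced, so the Cl₂/Cl⁻ couple is the cathode and Na⁺/Na is the anode.
E°cell = +1.37 − (−2.71) = +4.08 V; balancing electrons gives n = 2.
ΔG° = −nFE°cell = −(2)(96500)(+4.08) J/mol = −787 kJ/mol.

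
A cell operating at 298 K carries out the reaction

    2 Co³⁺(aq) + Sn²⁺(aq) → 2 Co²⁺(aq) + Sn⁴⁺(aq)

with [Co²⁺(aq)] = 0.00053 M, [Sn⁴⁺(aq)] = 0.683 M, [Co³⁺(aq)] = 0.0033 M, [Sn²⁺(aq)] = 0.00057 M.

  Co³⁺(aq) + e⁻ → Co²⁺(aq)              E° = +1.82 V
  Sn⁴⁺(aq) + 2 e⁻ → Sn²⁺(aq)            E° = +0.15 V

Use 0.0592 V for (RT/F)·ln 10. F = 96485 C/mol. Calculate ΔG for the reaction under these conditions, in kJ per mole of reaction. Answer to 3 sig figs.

−314 kJ/mol

The standard cell potential is +1.82 − (+0.15) = +1.67 V, with n = 2 electrons in the balanced equation.
Q = ([Co²⁺(aq)]^2·[Sn⁴⁺(aq)]) / ([Co³⁺(aq)]^2·[Sn²⁺(aq)]) = 30.9, so log Q = 1.490 and E = +1.67 − (0.0592/2)(1.490) = +1.6259 V.
ΔG = −nFE = −(2)(96485)(+1.6259) J/mol = −314 kJ/mol.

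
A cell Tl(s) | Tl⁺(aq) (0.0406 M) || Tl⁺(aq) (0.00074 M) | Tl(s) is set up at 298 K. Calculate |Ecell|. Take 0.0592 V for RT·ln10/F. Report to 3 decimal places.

For a concentration cell E°cell = 0, since both electrodes use the same couple.
The compartment with the higher Tl⁺(aq) concentration (0.0406 M) acts as the cathode; ions are reduced there and produced at the dilute (0.00074 M) anode.
With n = 1, Ecell = −(0.0592/1)·log([dilute]/[conc]) = −(0.0592/1)·log(0.00074/0.0406) = +0.103 V.

0.103 V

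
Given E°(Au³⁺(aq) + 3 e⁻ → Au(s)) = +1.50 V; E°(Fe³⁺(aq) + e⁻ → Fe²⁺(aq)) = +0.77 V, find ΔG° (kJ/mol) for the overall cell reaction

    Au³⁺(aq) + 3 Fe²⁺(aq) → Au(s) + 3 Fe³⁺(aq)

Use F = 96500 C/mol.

−211 kJ/mol

In the reaction as written Au³⁺(aq) is reduced, so the Au³⁺/Au couple is the cathode and Fe³⁺/Fe²⁺ is the anode.
E°cell = +1.50 − (+0.77) = +0.73 V; balancing electrons gives n = 3.
ΔG° = −nFE°cell = −(3)(96500)(+0.73) J/mol = −211 kJ/mol.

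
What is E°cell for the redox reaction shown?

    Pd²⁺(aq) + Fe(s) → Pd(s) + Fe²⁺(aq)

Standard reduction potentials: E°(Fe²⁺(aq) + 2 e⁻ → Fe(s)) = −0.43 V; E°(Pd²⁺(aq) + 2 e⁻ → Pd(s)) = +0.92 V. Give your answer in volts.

In the reaction as written, Pd²⁺(aq) is reduced (cathode) and Fe²⁺(aq) is produced by oxidation at the anode.
E°cell = E°(cathode) − E°(anode) = +0.92 − (−0.43) = +1.35 V.

+1.35 V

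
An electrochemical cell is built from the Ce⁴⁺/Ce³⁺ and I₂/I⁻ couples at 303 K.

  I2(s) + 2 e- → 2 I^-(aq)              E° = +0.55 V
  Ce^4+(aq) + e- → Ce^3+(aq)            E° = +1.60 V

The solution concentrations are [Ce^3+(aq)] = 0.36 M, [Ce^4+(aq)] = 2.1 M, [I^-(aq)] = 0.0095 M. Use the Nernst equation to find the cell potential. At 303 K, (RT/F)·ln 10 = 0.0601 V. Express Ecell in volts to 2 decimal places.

The Ce⁴⁺/Ce³⁺ couple has the more positive E°, so it is the cathode; I₂/I⁻ is the anode.
E°cell = E°cat − E°an = +1.60 − (+0.55) = +1.05 V; n = 2.
Balancing gives 2 Ce^4+(aq) + 2 I^-(aq) → 2 Ce^3+(aq) + I2(s); hence Q = [Ce^3+(aq)]^2 / ([Ce^4+(aq)]^2·[I^-(aq)]^2) = 326 (log Q = 2.513).
E = E° − (0.0601/n)·log Q = +1.05 − (0.0601/2)(2.513) = +0.97 V.

+0.97 V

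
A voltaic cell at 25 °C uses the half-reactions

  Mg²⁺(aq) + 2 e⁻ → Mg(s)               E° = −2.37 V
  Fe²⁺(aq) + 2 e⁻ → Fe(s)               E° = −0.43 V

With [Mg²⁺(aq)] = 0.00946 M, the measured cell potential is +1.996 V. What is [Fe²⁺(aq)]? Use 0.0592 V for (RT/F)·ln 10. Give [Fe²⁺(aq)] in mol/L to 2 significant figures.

With Fe²⁺/Fe at the cathode and Mg²⁺/Mg at the anode, E°cell = −0.43 − (−2.37) = +1.94 V (n = 2).
From the Nernst equation, log Q = n(E° − E)/0.0592 = 2·(+1.94 − (+1.996))/0.0592 = −1.892.
For Fe²⁺(aq) + Mg(s) → Fe(s) + Mg²⁺(aq), the reaction quotient is Q = [Mg²⁺(aq)] / [Fe²⁺(aq)].
Substituting the known concentrations and solving, log [Fe²⁺(aq)] = −0.132 and [Fe²⁺(aq)] = 0.74 M.

0.74 M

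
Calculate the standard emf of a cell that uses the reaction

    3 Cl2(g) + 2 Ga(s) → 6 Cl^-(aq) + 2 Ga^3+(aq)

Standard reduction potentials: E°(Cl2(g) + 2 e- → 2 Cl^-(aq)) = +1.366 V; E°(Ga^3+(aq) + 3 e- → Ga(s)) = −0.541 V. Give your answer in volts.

+1.907 V

Cl2(g) gains electrons, so the Cl₂/Cl⁻ couple is the cathode; the Ga³⁺/Ga couple is the anode.
E°cell = E°(cathode) − E°(anode) = +1.366 − (−0.541) = +1.907 V.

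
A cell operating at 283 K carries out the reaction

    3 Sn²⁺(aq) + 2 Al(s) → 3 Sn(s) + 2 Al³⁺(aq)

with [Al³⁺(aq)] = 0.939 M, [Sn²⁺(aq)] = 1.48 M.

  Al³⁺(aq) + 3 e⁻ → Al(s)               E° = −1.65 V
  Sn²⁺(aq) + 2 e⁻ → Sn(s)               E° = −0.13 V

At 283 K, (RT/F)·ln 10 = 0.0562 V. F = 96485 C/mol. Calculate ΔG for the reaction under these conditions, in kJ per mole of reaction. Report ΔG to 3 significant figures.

−883 kJ/mol

The standard cell potential is −0.13 − (−1.65) = +1.52 V, with n = 6 electrons in the balanced equation.
The reaction quotient is [Al³⁺(aq)]^2 / [Sn²⁺(aq)]^3 = 0.272; by Nernst, E = +1.52 − (0.0562/6)(−0.565) = +1.5253 V.
Then ΔG = −nFE = −6 × 96485 × +1.5253 J/mol = −883 kJ/mol.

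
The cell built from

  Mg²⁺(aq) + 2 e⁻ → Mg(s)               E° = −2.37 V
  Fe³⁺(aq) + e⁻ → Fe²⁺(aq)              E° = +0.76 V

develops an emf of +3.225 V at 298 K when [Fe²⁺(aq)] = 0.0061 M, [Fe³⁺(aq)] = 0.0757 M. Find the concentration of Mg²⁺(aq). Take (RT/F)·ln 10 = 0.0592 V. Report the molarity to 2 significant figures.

0.095 M

The Fe³⁺/Fe²⁺ couple has the larger reduction potential, so it is the cathode: E°cell = +0.76 − (−2.37) = +3.13 V and n = 2.
From the Nernst equation, log Q = n(E° − E)/0.0592 = 2·(+3.13 − (+3.225))/0.0592 = −3.209.
The balanced reaction is 2 Fe³⁺(aq) + Mg(s) → 2 Fe²⁺(aq) + Mg²⁺(aq), so Q = ([Fe²⁺(aq)]^2·[Mg²⁺(aq)]) / [Fe³⁺(aq)]^2.
Solving for the unknown gives log [Mg²⁺(aq)] = −1.021, so [Mg²⁺(aq)] ≈ 0.095 M.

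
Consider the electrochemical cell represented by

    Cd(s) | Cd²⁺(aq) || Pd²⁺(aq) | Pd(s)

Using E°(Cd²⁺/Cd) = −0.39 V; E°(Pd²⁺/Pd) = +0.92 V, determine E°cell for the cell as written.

By convention the left-hand electrode in cell notation is the anode (oxidation) and the right-hand electrode is the cathode (reduction).
E°cell = E°(right) − E°(left) = +0.92 − (−0.39) = +1.31 V.

+1.31 V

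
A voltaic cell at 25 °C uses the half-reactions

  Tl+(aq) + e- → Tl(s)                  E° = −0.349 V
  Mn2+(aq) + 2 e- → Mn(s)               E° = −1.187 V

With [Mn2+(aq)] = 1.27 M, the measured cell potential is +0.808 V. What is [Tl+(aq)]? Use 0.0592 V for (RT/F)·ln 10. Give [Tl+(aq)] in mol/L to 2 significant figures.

0.35 M

The Tl⁺/Tl couple has the larger reduction potential, so it is the cathode: E°cell = −0.349 − (−1.187) = +0.838 V and n = 2.
Since E = E° − (0.0592/n)·log Q, log Q = n(E° − E)/0.0592 = 1.014.
The balanced reaction is 2 Tl+(aq) + Mn(s) → 2 Tl(s) + Mn2+(aq), so Q = [Mn2+(aq)] / [Tl+(aq)]^2.
Substituting the known concentrations and solving, log [Tl+(aq)] = −0.455 and [Tl+(aq)] = 0.35 M.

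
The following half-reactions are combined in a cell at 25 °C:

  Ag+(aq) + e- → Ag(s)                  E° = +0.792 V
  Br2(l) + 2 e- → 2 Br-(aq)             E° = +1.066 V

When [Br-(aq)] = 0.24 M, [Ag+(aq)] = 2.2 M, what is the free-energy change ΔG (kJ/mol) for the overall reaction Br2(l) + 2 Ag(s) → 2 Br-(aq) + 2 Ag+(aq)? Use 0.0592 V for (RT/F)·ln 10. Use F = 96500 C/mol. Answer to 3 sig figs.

−56.0 kJ/mol

E°cell = +1.066 − (+0.792) = +0.274 V; the balanced reaction transfers n = 2 electrons.
Here Q = [Br-(aq)]^2·[Ag+(aq)]^2 = 0.279 (log Q = −0.555), giving E = +0.274 − (0.0592/2)·(−0.555) = +0.2904 V.
ΔG = −nFE = −(2)(96500)(+0.2904) J/mol = −56.0 kJ/mol.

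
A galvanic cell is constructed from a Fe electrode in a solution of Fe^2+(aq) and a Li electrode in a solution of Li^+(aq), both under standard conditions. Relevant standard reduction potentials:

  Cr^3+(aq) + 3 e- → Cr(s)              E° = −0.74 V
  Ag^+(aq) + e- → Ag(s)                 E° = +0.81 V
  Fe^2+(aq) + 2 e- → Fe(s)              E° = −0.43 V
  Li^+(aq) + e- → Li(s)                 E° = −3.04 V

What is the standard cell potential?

The Fe²⁺/Fe couple has the higher E°, so Fe ion is reduced (cathode) and Li is oxidized (anode).
E°cell = E°(cathode) − E°(anode) = −0.43 − (−3.04) = +2.61 V.

+2.61 V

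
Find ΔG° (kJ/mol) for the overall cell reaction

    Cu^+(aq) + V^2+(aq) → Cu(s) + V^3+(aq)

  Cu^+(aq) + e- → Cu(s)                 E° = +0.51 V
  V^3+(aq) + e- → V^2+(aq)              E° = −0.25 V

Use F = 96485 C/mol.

In the reaction as written Cu^+(aq) is reduced, so the Cu⁺/Cu couple is the cathode and V³⁺/V²⁺ is the anode.
E°cell = +0.51 − (−0.25) = +0.76 V; balancing electrons gives n = 1.
ΔG° = −nFE°cell = −(1)(96485)(+0.76) J/mol = −73.3 kJ/mol.

−73.3 kJ/mol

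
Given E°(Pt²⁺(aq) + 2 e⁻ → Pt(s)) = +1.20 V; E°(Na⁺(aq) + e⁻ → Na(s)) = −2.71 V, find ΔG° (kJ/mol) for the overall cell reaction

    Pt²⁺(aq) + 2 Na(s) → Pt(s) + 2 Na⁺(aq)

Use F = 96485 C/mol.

−755 kJ/mol

In the reaction as written Pt²⁺(aq) is reduced, so the Pt²⁺/Pt couple is the cathode and Na⁺/Na is the anode.
E°cell = +1.20 − (−2.71) = +3.91 V; balancing electrons gives n = 2.
ΔG° = −nFE°cell = −(2)(96485)(+3.91) J/mol = −755 kJ/mol.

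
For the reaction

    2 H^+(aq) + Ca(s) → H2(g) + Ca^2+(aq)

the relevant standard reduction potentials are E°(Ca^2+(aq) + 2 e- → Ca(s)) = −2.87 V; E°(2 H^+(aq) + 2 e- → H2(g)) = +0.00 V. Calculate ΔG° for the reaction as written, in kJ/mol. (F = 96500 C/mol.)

In the reaction as written H^+(aq) is reduced, so the 2H⁺/H₂ couple is the cathode and Ca²⁺/Ca is the anode.
E°cell = +0.00 − (−2.87) = +2.87 V; balancing electrons gives n = 2.
ΔG° = −nFE°cell = −(2)(96500)(+2.87) J/mol = −554 kJ/mol.

−554 kJ/mol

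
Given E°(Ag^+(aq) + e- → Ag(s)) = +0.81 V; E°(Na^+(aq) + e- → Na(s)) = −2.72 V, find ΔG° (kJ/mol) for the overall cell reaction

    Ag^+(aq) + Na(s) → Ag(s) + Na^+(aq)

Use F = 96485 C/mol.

−341 kJ/mol

In the reaction as written Ag^+(aq) is reduced, so the Ag⁺/Ag couple is the cathode and Na⁺/Na is the anode.
E°cell = +0.81 − (−2.72) = +3.53 V; balancing electrons gives n = 1.
ΔG° = −nFE°cell = −(1)(96485)(+3.53) J/mol = −341 kJ/mol.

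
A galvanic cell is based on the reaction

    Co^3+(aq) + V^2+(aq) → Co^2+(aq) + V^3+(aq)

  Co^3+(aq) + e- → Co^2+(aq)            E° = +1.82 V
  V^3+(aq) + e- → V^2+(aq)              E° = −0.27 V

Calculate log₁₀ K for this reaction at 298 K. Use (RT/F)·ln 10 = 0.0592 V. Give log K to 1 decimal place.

The Co³⁺/Co²⁺ couple is reduced (cathode); E°cell = +1.82 − (−0.27) = +2.09 V with n = 1.
At equilibrium E = 0, so log K = nE°cell / 0.0592 = (1)(+2.09) / 0.0592 = 35.3.

log K = 35.3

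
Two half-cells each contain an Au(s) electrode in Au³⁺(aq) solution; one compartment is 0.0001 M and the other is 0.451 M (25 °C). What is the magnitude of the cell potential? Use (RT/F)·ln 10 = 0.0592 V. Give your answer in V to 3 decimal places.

0.072 V

For a concentration cell E°cell = 0, since both electrodes use the same couple.
The compartment with the higher Au³⁺(aq) concentration (0.451 M) acts as the cathode; ions are reduced there and produced at the dilute (0.0001 M) anode.
With n = 3, Ecell = −(0.0592/3)·log([dilute]/[conc]) = −(0.0592/3)·log(0.0001/0.451) = +0.072 V.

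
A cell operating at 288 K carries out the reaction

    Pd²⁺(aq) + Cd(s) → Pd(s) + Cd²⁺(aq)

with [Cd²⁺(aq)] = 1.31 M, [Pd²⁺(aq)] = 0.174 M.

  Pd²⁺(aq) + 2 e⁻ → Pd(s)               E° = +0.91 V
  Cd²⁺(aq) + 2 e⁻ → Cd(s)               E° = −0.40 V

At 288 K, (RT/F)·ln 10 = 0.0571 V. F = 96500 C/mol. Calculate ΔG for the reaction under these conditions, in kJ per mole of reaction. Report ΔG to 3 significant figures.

E°cell = +0.91 − (−0.40) = +1.31 V; the balanced reaction transfers n = 2 electrons.
The reaction quotient is [Cd²⁺(aq)] / [Pd²⁺(aq)] = 7.53; by Nernst, E = +1.31 − (0.0571/2)(0.877) = +1.2850 V.
Then ΔG = −nFE = −2 × 96500 × +1.2850 J/mol = −248 kJ/mol.

−248 kJ/mol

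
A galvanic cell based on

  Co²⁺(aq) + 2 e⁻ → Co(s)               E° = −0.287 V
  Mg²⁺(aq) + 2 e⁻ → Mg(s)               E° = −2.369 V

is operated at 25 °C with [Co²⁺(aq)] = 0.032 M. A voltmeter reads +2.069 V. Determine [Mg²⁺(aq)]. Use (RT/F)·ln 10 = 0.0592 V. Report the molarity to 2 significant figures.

0.088 M

The Co²⁺/Co couple has the larger reduction potential, so it is the cathode: E°cell = −0.287 − (−2.369) = +2.082 V and n = 2.
Since E = E° − (0.0592/n)·log Q, log Q = n(E° − E)/0.0592 = 0.439.
The balanced reaction is Co²⁺(aq) + Mg(s) → Co(s) + Mg²⁺(aq), so Q = [Mg²⁺(aq)] / [Co²⁺(aq)].
Isolating [Mg²⁺(aq)] in Q = 10^{0.439} yields log [Mg²⁺(aq)] = −1.056, i.e. 0.088 M.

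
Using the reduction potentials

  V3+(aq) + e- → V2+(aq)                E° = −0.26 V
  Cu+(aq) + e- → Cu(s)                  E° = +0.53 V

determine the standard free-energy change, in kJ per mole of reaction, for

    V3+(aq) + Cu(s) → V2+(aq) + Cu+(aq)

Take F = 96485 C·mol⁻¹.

In the reaction as written V3+(aq) is reduced, so the V³⁺/V²⁺ couple is the cathode and Cu⁺/Cu is the anode.
E°cell = −0.26 − (+0.53) = −0.79 V; balancing electrons gives n = 1.
ΔG° = −nFE°cell = −(1)(96485)(−0.79) J/mol = +76.2 kJ/mol.

+76.2 kJ/mol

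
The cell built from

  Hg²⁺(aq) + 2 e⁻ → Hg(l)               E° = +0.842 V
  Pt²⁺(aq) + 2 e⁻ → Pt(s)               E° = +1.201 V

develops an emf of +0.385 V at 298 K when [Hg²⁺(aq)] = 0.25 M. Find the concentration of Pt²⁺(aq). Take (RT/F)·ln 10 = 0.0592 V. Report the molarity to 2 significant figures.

1.9 M

The Pt²⁺/Pt couple has the larger reduction potential, so it is the cathode: E°cell = +1.201 − (+0.842) = +0.359 V and n = 2.
Since E = E° − (0.0592/n)·log Q, log Q = n(E° − E)/0.0592 = −0.878.
Balancing electrons gives Pt²⁺(aq) + Hg(l) → Pt(s) + Hg²⁺(aq); thus Q = [Hg²⁺(aq)] / [Pt²⁺(aq)].
Isolating [Pt²⁺(aq)] in Q = 10^{−0.878} yields log [Pt²⁺(aq)] = 0.276, i.e. 1.9 M.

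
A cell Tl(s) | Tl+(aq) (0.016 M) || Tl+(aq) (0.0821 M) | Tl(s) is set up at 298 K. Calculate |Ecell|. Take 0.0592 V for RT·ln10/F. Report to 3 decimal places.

0.042 V

For a concentration cell E°cell = 0, since both electrodes use the same couple.
The compartment with the higher Tl+(aq) concentration (0.0821 M) acts as the cathode; ions are reduced there and produced at the dilute (0.016 M) anode.
With n = 1, Ecell = −(0.0592/1)·log([dilute]/[conc]) = −(0.0592/1)·log(0.016/0.0821) = +0.042 V.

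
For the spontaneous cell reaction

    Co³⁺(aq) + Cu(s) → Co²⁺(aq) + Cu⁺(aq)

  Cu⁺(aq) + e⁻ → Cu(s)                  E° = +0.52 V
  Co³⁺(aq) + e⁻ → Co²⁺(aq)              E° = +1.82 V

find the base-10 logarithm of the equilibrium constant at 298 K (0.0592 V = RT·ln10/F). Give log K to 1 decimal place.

log K = 22.0

The Co³⁺/Co²⁺ couple is reduced (cathode); E°cell = +1.82 − (+0.52) = +1.30 V with n = 1.
At equilibrium E = 0, so log K = nE°cell / 0.0592 = (1)(+1.30) / 0.0592 = 22.0.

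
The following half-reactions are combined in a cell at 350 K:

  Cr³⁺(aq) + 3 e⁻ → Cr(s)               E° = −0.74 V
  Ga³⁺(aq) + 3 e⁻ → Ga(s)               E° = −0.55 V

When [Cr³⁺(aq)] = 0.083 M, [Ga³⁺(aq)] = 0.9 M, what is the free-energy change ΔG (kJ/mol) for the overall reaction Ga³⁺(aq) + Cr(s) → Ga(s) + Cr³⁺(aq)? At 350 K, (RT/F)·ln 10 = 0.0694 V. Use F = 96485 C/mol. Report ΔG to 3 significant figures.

With Ga³⁺/Ga reduced at the cathode, E°cell = −0.55 − (−0.74) = +0.19 V and n = 3.
Here Q = [Cr³⁺(aq)] / [Ga³⁺(aq)] = 0.0922 (log Q = −1.035), giving E = +0.19 − (0.0694/3)·(−1.035) = +0.2139 V.
Finally ΔG = −nFE = −(3)(96485 C/mol)(+0.2139 V) = −61.9 kJ/mol.

−61.9 kJ/mol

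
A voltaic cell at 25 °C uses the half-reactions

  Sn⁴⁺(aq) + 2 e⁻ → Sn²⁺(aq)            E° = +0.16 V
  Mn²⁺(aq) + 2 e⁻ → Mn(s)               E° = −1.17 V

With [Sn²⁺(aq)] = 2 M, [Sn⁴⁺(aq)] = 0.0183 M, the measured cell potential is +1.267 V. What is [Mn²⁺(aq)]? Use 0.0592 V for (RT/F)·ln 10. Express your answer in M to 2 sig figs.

1.2 M

Sn⁴⁺/Sn²⁺ is the cathode (higher E°); E°cell = +0.16 − (−1.17) = +1.33 V with n = 2.
Since E = E° − (0.0592/n)·log Q, log Q = n(E° − E)/0.0592 = 2.128.
Balancing electrons gives Sn⁴⁺(aq) + Mn(s) → Sn²⁺(aq) + Mn²⁺(aq); thus Q = ([Sn²⁺(aq)]·[Mn²⁺(aq)]) / [Sn⁴⁺(aq)].
Substituting the known concentrations and solving, log [Mn²⁺(aq)] = 0.089 and [Mn²⁺(aq)] = 1.2 M.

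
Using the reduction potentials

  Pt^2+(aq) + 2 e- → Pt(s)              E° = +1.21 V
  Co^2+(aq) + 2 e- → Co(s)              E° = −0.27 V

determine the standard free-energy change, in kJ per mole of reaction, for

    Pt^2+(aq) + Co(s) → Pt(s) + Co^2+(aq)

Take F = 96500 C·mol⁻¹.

−286 kJ/mol

In the reaction as written Pt^2+(aq) is reduced, so the Pt²⁺/Pt couple is the cathode and Co²⁺/Co is the anode.
E°cell = +1.21 − (−0.27) = +1.48 V; balancing electrons gives n = 2.
ΔG° = −nFE°cell = −(2)(96500)(+1.48) J/mol = −286 kJ/mol.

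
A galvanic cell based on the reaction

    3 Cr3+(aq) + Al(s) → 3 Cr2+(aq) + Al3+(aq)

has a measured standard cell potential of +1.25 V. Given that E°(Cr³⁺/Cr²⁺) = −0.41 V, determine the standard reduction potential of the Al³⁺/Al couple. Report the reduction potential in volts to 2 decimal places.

−1.66 V

In the reaction as written the Cr³⁺/Cr²⁺ couple is reduced (cathode) and Al³⁺/Al is oxidized (anode), so E°cell = E°(Cr³⁺/Cr²⁺) − E°(Al³⁺/Al).
E°(Al³⁺/Al) = E°(cathode) − E°cell = −0.41 − (+1.25) = −1.66 V.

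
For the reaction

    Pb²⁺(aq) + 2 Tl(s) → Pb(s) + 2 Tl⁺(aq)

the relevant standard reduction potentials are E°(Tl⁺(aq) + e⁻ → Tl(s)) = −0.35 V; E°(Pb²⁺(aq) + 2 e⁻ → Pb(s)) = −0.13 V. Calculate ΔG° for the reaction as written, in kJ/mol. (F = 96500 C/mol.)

In the reaction as written Pb²⁺(aq) is reduced, so the Pb²⁺/Pb couple is the cathode and Tl⁺/Tl is the anode.
E°cell = −0.13 − (−0.35) = +0.22 V; balancing electrons gives n = 2.
ΔG° = −nFE°cell = −(2)(96500)(+0.22) J/mol = −42.5 kJ/mol.

−42.5 kJ/mol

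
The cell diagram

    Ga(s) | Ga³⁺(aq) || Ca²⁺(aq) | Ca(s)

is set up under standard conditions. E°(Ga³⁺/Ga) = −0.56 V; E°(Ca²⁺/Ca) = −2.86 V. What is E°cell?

By convention the left-hand electrode in cell notation is the anode (oxidation) and the right-hand electrode is the cathode (reduction).
E°cell = E°(right) − E°(left) = −2.86 − (−0.56) = −2.30 V.
The negative sign shows that, as written, the cell would require an external voltage to drive the reaction.

−2.30 V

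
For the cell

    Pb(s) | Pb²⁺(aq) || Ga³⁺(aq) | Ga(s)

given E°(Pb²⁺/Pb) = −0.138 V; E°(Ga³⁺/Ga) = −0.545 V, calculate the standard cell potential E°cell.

By convention the left-hand electrode in cell notation is the anode (oxidation) and the right-hand electrode is the cathode (reduction).
E°cell = E°(right) − E°(left) = −0.545 − (−0.138) = −0.407 V.
The negative sign shows that, as written, the cell would require an external voltage to drive the reaction.

−0.407 V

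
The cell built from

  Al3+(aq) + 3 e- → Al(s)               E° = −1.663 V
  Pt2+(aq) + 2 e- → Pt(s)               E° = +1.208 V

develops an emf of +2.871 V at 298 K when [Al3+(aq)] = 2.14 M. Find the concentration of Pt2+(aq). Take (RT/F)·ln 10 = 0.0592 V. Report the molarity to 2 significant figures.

1.7 M

With Pt²⁺/Pt at the cathode and Al³⁺/Al at the anode, E°cell = +1.208 − (−1.663) = +2.871 V (n = 6).
Rearranging E = E° − (0.0592/n)·log Q gives log Q = 6(+2.871 − (+2.871))/0.0592 = 0.000.
For 3 Pt2+(aq) + 2 Al(s) → 3 Pt(s) + 2 Al3+(aq), the reaction quotient is Q = [Al3+(aq)]^2 / [Pt2+(aq)]^3.
Isolating [Pt2+(aq)] in Q = 10^{0.000} yields log [Pt2+(aq)] = 0.220, i.e. 1.7 M.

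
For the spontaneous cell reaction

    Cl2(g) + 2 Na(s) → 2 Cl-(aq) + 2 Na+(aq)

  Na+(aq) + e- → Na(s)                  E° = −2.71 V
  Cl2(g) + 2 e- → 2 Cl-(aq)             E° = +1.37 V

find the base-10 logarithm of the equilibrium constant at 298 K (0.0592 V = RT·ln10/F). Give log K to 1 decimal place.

The Cl₂/Cl⁻ couple is reduced (cathode); E°cell = +1.37 − (−2.71) = +4.08 V with n = 2.
At equilibrium E = 0, so log K = nE°cell / 0.0592 = (2)(+4.08) / 0.0592 = 137.8.

log K = 137.8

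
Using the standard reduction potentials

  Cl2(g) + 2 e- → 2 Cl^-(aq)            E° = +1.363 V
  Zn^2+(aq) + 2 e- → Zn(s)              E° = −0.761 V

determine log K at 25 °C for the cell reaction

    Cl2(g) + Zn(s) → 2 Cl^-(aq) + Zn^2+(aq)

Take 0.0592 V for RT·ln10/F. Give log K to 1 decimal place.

log K = 71.8

The Cl₂/Cl⁻ couple is reduced (cathode); E°cell = +1.363 − (−0.761) = +2.124 V with n = 2.
At equilibrium E = 0, so log K = nE°cell / 0.0592 = (2)(+2.124) / 0.0592 = 71.8.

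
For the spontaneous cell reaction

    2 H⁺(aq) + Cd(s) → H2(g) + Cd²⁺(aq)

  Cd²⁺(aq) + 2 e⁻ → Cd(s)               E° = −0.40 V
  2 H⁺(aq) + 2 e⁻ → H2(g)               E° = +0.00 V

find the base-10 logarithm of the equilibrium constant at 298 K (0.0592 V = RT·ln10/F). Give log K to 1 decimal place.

log K = 13.5

The 2H⁺/H₂ couple is reduced (cathode); E°cell = +0.00 − (−0.40) = +0.40 V with n = 2.
At equilibrium E = 0, so log K = nE°cell / 0.0592 = (2)(+0.40) / 0.0592 = 13.5.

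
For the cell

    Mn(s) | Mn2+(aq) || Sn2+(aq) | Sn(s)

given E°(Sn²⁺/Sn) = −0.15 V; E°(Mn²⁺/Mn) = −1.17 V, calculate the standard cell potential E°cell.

By convention the left-hand electrode in cell notation is the anode (oxidation) and the right-hand electrode is the cathode (reduction).
E°cell = E°(right) − E°(left) = −0.15 − (−1.17) = +1.02 V.

+1.02 V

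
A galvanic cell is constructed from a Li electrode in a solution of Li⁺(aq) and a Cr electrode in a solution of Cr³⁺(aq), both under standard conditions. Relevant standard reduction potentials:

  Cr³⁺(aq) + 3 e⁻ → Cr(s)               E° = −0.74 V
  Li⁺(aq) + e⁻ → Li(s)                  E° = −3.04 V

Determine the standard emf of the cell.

+2.30 V

Of the two couples in this cell, the one with the more positive reduction potential is reduced at the cathode: here that is Cr³⁺/Cr (−0.74 V); Li⁺/Li (−3.04 V) is the anode.
E°cell = E°(cathode) − E°(anode) = −0.74 − (−3.04) = +2.30 V.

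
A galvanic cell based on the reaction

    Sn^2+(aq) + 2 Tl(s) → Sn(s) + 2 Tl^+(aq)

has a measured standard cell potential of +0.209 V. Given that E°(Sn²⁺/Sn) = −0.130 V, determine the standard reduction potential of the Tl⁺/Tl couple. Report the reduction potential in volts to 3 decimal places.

−0.339 V

In the reaction as written the Sn²⁺/Sn couple is reduced (cathode) and Tl⁺/Tl is oxidized (anode), so E°cell = E°(Sn²⁺/Sn) − E°(Tl⁺/Tl).
E°(Tl⁺/Tl) = E°(cathode) − E°cell = −0.130 − (+0.209) = −0.339 V.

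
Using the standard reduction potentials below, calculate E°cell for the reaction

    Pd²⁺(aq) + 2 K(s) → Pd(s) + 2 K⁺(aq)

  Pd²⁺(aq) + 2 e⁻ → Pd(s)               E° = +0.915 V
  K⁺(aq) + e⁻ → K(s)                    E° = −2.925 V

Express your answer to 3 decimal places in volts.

+3.840 V

Pd²⁺(aq) gains electrons, so the Pd²⁺/Pd couple is the cathode; the K⁺/K couple is the anode.
E°cell = E°(cathode) − E°(anode) = +0.915 − (−2.925) = +3.840 V.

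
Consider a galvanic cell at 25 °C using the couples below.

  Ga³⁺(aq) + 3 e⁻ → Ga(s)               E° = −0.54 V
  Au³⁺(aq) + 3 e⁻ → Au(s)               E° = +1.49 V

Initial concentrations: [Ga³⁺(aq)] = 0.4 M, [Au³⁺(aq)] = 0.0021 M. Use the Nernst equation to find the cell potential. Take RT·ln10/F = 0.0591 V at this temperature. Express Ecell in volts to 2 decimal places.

+1.99 V

The Au³⁺/Au couple has the more positive E°, so it is the cathode; Ga³⁺/Ga is the anode.
The standard potential is +1.49 − (−0.54) = +2.03 V and the balanced reaction transfers n = 3 electrons.
Balancing gives Au³⁺(aq) + Ga(s) → Au(s) + Ga³⁺(aq); hence Q = [Ga³⁺(aq)] / [Au³⁺(aq)] = 190 (log Q = 2.280).
E = E° − (0.0591/n)·log Q = +2.03 − (0.0591/3)(2.280) = +1.99 V.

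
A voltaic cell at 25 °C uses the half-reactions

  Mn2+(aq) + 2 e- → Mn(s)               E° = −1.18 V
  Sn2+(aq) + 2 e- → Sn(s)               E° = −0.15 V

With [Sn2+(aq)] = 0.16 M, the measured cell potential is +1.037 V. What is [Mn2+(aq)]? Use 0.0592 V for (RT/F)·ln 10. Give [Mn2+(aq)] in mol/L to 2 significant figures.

0.093 M

The Sn²⁺/Sn couple has the larger reduction potential, so it is the cathode: E°cell = −0.15 − (−1.18) = +1.03 V and n = 2.
From the Nernst equation, log Q = n(E° − E)/0.0592 = 2·(+1.03 − (+1.037))/0.0592 = −0.236.
Balancing electrons gives Sn2+(aq) + Mn(s) → Sn(s) + Mn2+(aq); thus Q = [Mn2+(aq)] / [Sn2+(aq)].
Solving for the unknown gives log [Mn2+(aq)] = −1.032, so [Mn2+(aq)] ≈ 0.093 M.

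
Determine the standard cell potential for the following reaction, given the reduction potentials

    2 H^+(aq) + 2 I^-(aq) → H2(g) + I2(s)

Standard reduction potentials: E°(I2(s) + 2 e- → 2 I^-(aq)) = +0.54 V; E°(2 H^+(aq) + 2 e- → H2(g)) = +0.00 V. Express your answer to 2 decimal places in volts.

−0.54 V

In the reaction as written, H^+(aq) is reduced (cathode) and I2(s) is produced by oxidation at the anode.
E°cell = E°(cathode) − E°(anode) = +0.00 − (+0.54) = −0.54 V.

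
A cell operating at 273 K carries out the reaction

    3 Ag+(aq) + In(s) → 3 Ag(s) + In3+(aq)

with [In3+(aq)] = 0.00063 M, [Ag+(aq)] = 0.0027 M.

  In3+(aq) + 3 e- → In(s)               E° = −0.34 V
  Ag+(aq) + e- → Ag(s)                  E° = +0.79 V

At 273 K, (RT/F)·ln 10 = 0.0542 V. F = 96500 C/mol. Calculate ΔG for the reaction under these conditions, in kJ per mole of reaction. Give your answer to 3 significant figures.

The standard cell potential is +0.79 − (−0.34) = +1.13 V, with n = 3 electrons in the balanced equation.
The reaction quotient is [In3+(aq)] / [Ag+(aq)]^3 = 3.2×10^4; by Nernst, E = +1.13 − (0.0542/3)(4.505) = +1.0486 V.
ΔG = −nFE = −(3)(96500)(+1.0486) J/mol = −304 kJ/mol.

−304 kJ/mol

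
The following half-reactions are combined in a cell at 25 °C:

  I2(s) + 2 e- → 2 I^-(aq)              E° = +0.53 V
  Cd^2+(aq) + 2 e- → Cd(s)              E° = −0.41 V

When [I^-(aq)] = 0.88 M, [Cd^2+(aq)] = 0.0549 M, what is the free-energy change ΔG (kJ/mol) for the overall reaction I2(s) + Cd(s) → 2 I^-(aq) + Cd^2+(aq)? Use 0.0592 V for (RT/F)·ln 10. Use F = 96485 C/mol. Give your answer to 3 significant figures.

With I₂/I⁻ reduced at the cathode, E°cell = +0.53 − (−0.41) = +0.94 V and n = 2.
Here Q = [I^-(aq)]^2·[Cd^2+(aq)] = 0.0425 (log Q = −1.371), giving E = +0.94 − (0.0592/2)·(−1.371) = +0.9806 V.
Then ΔG = −nFE = −2 × 96485 × +0.9806 J/mol = −189 kJ/mol.

−189 kJ/mol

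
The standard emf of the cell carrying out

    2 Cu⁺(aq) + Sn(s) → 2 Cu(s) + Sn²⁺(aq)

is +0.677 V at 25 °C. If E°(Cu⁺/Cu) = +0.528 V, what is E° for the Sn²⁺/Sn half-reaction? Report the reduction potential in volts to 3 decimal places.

−0.149 V

In the reaction as written the Cu⁺/Cu couple is reduced (cathode) and Sn²⁺/Sn is oxidized (anode), so E°cell = E°(Cu⁺/Cu) − E°(Sn²⁺/Sn).
E°(Sn²⁺/Sn) = E°(cathode) − E°cell = +0.528 − (+0.677) = −0.149 V.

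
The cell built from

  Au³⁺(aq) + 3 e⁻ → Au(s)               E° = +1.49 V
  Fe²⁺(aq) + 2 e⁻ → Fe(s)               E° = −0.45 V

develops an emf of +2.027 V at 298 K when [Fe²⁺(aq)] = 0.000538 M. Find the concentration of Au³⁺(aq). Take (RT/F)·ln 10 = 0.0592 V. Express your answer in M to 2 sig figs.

The Au³⁺/Au couple has the larger reduction potential, so it is the cathode: E°cell = +1.49 − (−0.45) = +1.94 V and n = 6.
From the Nernst equation, log Q = n(E° − E)/0.0592 = 6·(+1.94 − (+2.027))/0.0592 = −8.818.
Balancing electrons gives 2 Au³⁺(aq) + 3 Fe(s) → 2 Au(s) + 3 Fe²⁺(aq); thus Q = [Fe²⁺(aq)]^3 / [Au³⁺(aq)]^2.
Solving for the unknown gives log [Au³⁺(aq)] = −0.495, so [Au³⁺(aq)] ≈ 0.32 M.

0.32 M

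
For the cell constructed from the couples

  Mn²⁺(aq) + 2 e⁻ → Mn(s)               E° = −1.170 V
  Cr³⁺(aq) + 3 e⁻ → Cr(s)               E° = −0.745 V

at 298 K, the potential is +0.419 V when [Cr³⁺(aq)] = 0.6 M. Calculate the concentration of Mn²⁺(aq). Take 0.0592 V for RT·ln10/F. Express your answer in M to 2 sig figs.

1.1 M

Cr³⁺/Cr is the cathode (higher E°); E°cell = −0.745 − (−1.170) = +0.425 V with n = 6.
Rearranging E = E° − (0.0592/n)·log Q gives log Q = 6(+0.425 − (+0.419))/0.0592 = 0.608.
Balancing electrons gives 2 Cr³⁺(aq) + 3 Mn(s) → 2 Cr(s) + 3 Mn²⁺(aq); thus Q = [Mn²⁺(aq)]^3 / [Cr³⁺(aq)]^2.
Substituting the known concentrations and solving, log [Mn²⁺(aq)] = 0.055 and [Mn²⁺(aq)] = 1.1 M.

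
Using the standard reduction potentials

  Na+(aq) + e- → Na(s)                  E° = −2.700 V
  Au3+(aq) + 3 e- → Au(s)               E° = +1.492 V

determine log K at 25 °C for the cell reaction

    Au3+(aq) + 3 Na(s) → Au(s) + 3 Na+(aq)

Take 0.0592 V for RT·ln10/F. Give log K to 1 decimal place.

The Au³⁺/Au couple is reduced (cathode); E°cell = +1.492 − (−2.700) = +4.192 V with n = 3.
At equilibrium E = 0, so log K = nE°cell / 0.0592 = (3)(+4.192) / 0.0592 = 212.4.

log K = 212.4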